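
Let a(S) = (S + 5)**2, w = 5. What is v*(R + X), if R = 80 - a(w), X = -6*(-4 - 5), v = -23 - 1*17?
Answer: -1360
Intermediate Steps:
a(S) = (5 + S)**2
v = -40 (v = -23 - 17 = -40)
X = 54 (X = -6*(-9) = 54)
R = -20 (R = 80 - (5 + 5)**2 = 80 - 1*10**2 = 80 - 1*100 = 80 - 100 = -20)
v*(R + X) = -40*(-20 + 54) = -40*34 = -1360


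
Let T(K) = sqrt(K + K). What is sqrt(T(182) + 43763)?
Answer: sqrt(43763 + 2*sqrt(91)) ≈ 209.24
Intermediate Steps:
T(K) = sqrt(2)*sqrt(K) (T(K) = sqrt(2*K) = sqrt(2)*sqrt(K))
sqrt(T(182) + 43763) = sqrt(sqrt(2)*sqrt(182) + 43763) = sqrt(2*sqrt(91) + 43763) = sqrt(43763 + 2*sqrt(91))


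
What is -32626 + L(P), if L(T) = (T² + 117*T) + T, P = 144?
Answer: 5102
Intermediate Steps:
L(T) = T² + 118*T
-32626 + L(P) = -32626 + 144*(118 + 144) = -32626 + 144*262 = -32626 + 37728 = 5102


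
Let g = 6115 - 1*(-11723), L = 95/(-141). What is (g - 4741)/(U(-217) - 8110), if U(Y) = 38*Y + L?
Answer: -1846677/2306291 ≈ -0.80071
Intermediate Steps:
L = -95/141 (L = 95*(-1/141) = -95/141 ≈ -0.67376)
g = 17838 (g = 6115 + 11723 = 17838)
U(Y) = -95/141 + 38*Y (U(Y) = 38*Y - 95/141 = -95/141 + 38*Y)
(g - 4741)/(U(-217) - 8110) = (17838 - 4741)/((-95/141 + 38*(-217)) - 8110) = 13097/((-95/141 - 8246) - 8110) = 13097/(-1162781/141 - 8110) = 13097/(-2306291/141) = 13097*(-141/2306291) = -1846677/2306291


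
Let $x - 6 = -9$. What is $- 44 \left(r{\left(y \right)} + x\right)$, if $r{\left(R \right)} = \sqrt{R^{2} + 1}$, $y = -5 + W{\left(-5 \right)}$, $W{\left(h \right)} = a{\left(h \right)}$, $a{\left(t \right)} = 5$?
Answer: $88$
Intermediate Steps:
$x = -3$ ($x = 6 - 9 = -3$)
$W{\left(h \right)} = 5$
$y = 0$ ($y = -5 + 5 = 0$)
$r{\left(R \right)} = \sqrt{1 + R^{2}}$
$- 44 \left(r{\left(y \right)} + x\right) = - 44 \left(\sqrt{1 + 0^{2}} - 3\right) = - 44 \left(\sqrt{1 + 0} - 3\right) = - 44 \left(\sqrt{1} - 3\right) = - 44 \left(1 - 3\right) = \left(-44\right) \left(-2\right) = 88$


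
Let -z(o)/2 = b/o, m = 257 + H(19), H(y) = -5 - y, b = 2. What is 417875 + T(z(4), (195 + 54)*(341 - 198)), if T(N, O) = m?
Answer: 418108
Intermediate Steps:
m = 233 (m = 257 + (-5 - 1*19) = 257 + (-5 - 19) = 257 - 24 = 233)
z(o) = -4/o
T(N, O) = 233
417875 + T(z(4), (195 + 54)*(341 - 198)) = 417875 + 233 = 418108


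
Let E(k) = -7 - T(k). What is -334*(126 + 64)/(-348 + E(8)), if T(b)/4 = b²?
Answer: 63460/611 ≈ 103.86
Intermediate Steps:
T(b) = 4*b²
E(k) = -7 - 4*k²
-334*(126 + 64)/(-348 + E(8)) = -334*(126 + 64)/(-348 + (-7 - 4*8²)) = -63460/(-348 + (-7 - 4*64)) = -63460/(-348 + (-7 - 256)) = -63460/(-348 - 263) = -63460/(-611) = -63460*(-1)/611 = -334*(-190/611) = 63460/611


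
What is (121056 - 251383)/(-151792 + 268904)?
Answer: -130327/117112 ≈ -1.1128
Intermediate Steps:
(121056 - 251383)/(-151792 + 268904) = -130327/117112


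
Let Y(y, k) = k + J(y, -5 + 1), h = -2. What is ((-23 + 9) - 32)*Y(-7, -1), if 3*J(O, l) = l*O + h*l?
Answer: -506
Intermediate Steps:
J(O, l) = -2*l/3 + O*l/3 (J(O, l) = (l*O - 2*l)/3 = (O*l - 2*l)/3 = (-2*l + O*l)/3 = -2*l/3 + O*l/3)
Y(y, k) = 8/3 + k - 4*y/3 (Y(y, k) = k + (-5 + 1)*(-2 + y)/3 = k + (⅓)*(-4)*(-2 + y) = k + (8/3 - 4*y/3) = 8/3 + k - 4*y/3)
((-23 + 9) - 32)*Y(-7, -1) = ((-23 + 9) - 32)*(8/3 - 1 - 4/3*(-7)) = (-14 - 32)*(8/3 - 1 + 28/3) = -46*11 = -506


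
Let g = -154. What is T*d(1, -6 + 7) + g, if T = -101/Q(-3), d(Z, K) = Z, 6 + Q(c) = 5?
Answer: -53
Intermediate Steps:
Q(c) = -1 (Q(c) = -6 + 5 = -1)
T = 101 (T = -101/(-1) = -101*(-1) = 101)
T*d(1, -6 + 7) + g = 101*1 - 154 = 101 - 154 = -53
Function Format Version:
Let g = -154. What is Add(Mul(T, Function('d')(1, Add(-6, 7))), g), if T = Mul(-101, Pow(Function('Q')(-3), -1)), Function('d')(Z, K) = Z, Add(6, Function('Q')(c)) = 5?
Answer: -53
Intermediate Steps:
Function('Q')(c) = -1 (Function('Q')(c) = Add(-6, 5) = -1)
T = 101 (T = Mul(-101, Pow(-1, -1)) = Mul(-101, -1) = 101)
Add(Mul(T, Function('d')(1, Add(-6, 7))), g) = Add(Mul(101, 1), -154) = Add(101, -154) = -53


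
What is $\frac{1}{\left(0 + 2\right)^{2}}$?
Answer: $\frac{1}{4} \approx 0.25$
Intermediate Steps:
$\frac{1}{\left(0 + 2\right)^{2}} = \frac{1}{2^{2}} = \frac{1}{4}$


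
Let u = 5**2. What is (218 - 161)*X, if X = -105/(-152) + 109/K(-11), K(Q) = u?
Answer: 57579/200 ≈ 287.90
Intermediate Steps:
u = 25
K(Q) = 25
X = 19193/3800 (X = -105/(-152) + 109/25 = -105*(-1/152) + 109*(1/25) = 105/152 + 109/25 = 19193/3800 ≈ 5.0508)
(218 - 161)*X = (218 - 161)*(19193/3800) = 57*(19193/3800) = 57579/200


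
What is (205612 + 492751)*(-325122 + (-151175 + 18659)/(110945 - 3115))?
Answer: -12241618217680344/53915 ≈ -2.2705e+11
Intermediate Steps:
(205612 + 492751)*(-325122 + (-151175 + 18659)/(110945 - 3115)) = 698363*(-325122 - 132516/107830) = 698363*(-325122 - 132516*1/107830) = 698363*(-325122 - 66258/53915) = 698363*(-17529018888/53915) = -12241618217680344/53915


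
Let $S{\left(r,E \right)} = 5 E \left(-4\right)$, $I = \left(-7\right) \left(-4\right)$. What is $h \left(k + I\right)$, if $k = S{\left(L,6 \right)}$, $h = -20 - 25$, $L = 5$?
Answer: $4140$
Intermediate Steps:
$h = -45$
$I = 28$
$S{\left(r,E \right)} = - 20 E$
$k = -120$ ($k = \left(-20\right) 6 = -120$)
$h \left(k + I\right) = - 45 \left(-120 + 28\right) = \left(-45\right) \left(-92\right) = 4140$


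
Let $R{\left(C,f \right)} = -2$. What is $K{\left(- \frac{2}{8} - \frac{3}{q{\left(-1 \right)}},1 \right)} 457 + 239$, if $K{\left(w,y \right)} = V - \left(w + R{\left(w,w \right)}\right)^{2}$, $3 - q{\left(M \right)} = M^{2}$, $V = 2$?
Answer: $- \frac{84377}{16} \approx -5273.6$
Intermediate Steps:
$q{\left(M \right)} = 3 - M^{2}$
$K{\left(w,y \right)} = 2 - \left(-2 + w\right)^{2}$ ($K{\left(w,y \right)} = 2 - \left(w - 2\right)^{2} = 2 - \left(-2 + w\right)^{2}$)
$K{\left(- \frac{2}{8} - \frac{3}{q{\left(-1 \right)}},1 \right)} 457 + 239 = \left(2 - \left(-2 - \left(\frac{1}{4} + \frac{3}{3 - \left(-1\right)^{2}}\right)\right)^{2}\right) 457 + 239 = \left(2 - \left(-2 - \left(\frac{1}{4} + \frac{3}{3 - 1}\right)\right)^{2}\right) 457 + 239 = \left(2 - \left(-2 - \left(\frac{1}{4} + \frac{3}{2}\right)\right)^{2}\right) 457 + 239 = \left(2 - \left(-2 - \frac{7}{4}\right)^{2}\right) 457 + 239 = \left(2 - \left(- \frac{15}{4}\right)^{2}\right) 457 + 239 = \left(2 - \frac{225}{16}\right) 457 + 239 = \left(- \frac{193}{16}\right) 457 + 239 = - \frac{88201}{16} + 239 = - \frac{84377}{16}$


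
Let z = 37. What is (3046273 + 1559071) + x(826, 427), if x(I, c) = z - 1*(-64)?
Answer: 4605445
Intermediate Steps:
x(I, c) = 101 (x(I, c) = 37 - 1*(-64) = 37 + 64 = 101)
(3046273 + 1559071) + x(826, 427) = (3046273 + 1559071) + 101 = 4605344 + 101 = 4605445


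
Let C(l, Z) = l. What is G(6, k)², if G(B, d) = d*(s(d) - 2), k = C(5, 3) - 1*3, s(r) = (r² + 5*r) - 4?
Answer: 256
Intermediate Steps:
s(r) = -4 + r² + 5*r
k = 2 (k = 5 - 1*3 = 5 - 3 = 2)
G(B, d) = d*(-6 + d² + 5*d) (G(B, d) = d*((-4 + d² + 5*d) - 2) = d*(-6 + d² + 5*d))
G(6, k)² = (2*(-6 + 2² + 5*2))² = (2*(-6 + 4 + 10))² = (2*8)² = 16² = 256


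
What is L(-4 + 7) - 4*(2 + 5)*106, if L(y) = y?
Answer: -2965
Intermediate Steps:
L(-4 + 7) - 4*(2 + 5)*106 = (-4 + 7) - 4*(2 + 5)*106 = 3 - 4*7*106 = 3 - 28*106 = 3 - 2968 = -2965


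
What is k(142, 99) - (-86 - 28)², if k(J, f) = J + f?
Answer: -12755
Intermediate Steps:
k(142, 99) - (-86 - 28)² = (142 + 99) - (-86 - 28)² = 241 - 1*(-114)² = 241 - 1*12996 = 241 - 12996 = -12755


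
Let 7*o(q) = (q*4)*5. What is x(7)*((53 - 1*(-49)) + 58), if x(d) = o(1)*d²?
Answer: 22400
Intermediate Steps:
o(q) = 20*q/7 (o(q) = ((q*4)*5)/7 = ((4*q)*5)/7 = (20*q)/7 = 20*q/7)
x(d) = 20*d²/7 (x(d) = ((20/7)*1)*d² = 20*d²/7)
x(7)*((53 - 1*(-49)) + 58) = ((20/7)*7²)*((53 - 1*(-49)) + 58) = ((20/7)*49)*((53 + 49) + 58) = 140*(102 + 58) = 140*160 = 22400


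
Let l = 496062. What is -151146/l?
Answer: -8397/27559 ≈ -0.30469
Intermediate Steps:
-151146/l = -151146/496062 = -151146*1/496062 = -8397/27559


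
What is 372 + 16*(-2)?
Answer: 340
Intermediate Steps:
372 + 16*(-2) = 372 - 32 = 340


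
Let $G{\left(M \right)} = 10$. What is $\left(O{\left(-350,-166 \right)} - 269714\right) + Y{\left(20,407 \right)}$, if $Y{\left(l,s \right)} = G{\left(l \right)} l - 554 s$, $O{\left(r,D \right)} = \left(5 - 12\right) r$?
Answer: $-492542$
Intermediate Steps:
$O{\left(r,D \right)} = - 7 r$
$Y{\left(l,s \right)} = - 554 s + 10 l$ ($Y{\left(l,s \right)} = 10 l - 554 s = - 554 s + 10 l$)
$\left(O{\left(-350,-166 \right)} - 269714\right) + Y{\left(20,407 \right)} = \left(\left(-7\right) \left(-350\right) - 269714\right) + \left(\left(-554\right) 407 + 10 \cdot 20\right) = \left(2450 - 269714\right) + \left(-225478 + 200\right) = -267264 - 225278 = -492542$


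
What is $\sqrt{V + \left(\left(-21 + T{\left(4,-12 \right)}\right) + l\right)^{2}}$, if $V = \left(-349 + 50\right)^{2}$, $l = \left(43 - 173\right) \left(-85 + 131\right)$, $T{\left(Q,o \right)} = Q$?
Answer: $\sqrt{36053410} \approx 6004.4$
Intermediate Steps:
$l = -5980$ ($l = \left(-130\right) 46 = -5980$)
$V = 89401$ ($V = \left(-299\right)^{2} = 89401$)
$\sqrt{V + \left(\left(-21 + T{\left(4,-12 \right)}\right) + l\right)^{2}} = \sqrt{89401 + \left(\left(-21 + 4\right) - 5980\right)^{2}} = \sqrt{89401 + \left(-17 - 5980\right)^{2}} = \sqrt{89401 + \left(-5997\right)^{2}} = \sqrt{89401 + 35964009} = \sqrt{36053410}$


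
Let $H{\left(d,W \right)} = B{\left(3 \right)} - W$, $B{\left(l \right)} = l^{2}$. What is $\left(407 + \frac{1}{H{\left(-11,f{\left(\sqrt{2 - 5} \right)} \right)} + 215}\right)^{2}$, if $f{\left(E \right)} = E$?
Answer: $\frac{2 \left(37105783 \sqrt{3} + 4155644807 i\right)}{448 \sqrt{3} + 50173 i} \approx 1.6565 \cdot 10^{5} + 0.028098 i$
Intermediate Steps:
$H{\left(d,W \right)} = 9 - W$ ($H{\left(d,W \right)} = 3^{2} - W = 9 - W$)
$\left(407 + \frac{1}{H{\left(-11,f{\left(\sqrt{2 - 5} \right)} \right)} + 215}\right)^{2} = \left(407 + \frac{1}{\left(9 - \sqrt{2 - 5}\right) + 215}\right)^{2} = \left(407 + \frac{1}{\left(9 - \sqrt{-3}\right) + 215}\right)^{2} = \left(407 + \frac{1}{\left(9 - i \sqrt{3}\right) + 215}\right)^{2} = \left(407 + \frac{1}{224 - i \sqrt{3}}\right)^{2}$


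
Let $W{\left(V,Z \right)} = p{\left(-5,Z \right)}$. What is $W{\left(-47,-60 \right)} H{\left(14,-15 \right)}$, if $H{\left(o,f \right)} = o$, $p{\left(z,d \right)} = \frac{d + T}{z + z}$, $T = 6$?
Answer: $\frac{378}{5} \approx 75.6$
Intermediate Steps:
$p{\left(z,d \right)} = \frac{6 + d}{2 z}$ ($p{\left(z,d \right)} = \frac{d + 6}{z + z} = \frac{6 + d}{2 z}$)
$W{\left(V,Z \right)} = - \frac{3}{5} - \frac{Z}{10}$ ($W{\left(V,Z \right)} = \frac{6 + Z}{2 \left(-5\right)} = \frac{1}{2} \left(- \frac{1}{5}\right) \left(6 + Z\right) = - \frac{3}{5} - \frac{Z}{10}$)
$W{\left(-47,-60 \right)} H{\left(14,-15 \right)} = \left(- \frac{3}{5} - -6\right) 14 = \left(- \frac{3}{5} + 6\right) 14 = \frac{27}{5} \cdot 14 = \frac{378}{5}$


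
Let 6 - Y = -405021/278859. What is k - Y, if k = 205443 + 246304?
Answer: 41990546166/92953 ≈ 4.5174e+5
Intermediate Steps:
k = 451747
Y = 692725/92953 (Y = 6 - (-405021)/278859 = 6 - 1*(-135007/92953) = 6 + 135007/92953 = 692725/92953 ≈ 7.4524)
k - Y = 451747 - 1*692725/92953 = 451747 - 692725/92953 = 41990546166/92953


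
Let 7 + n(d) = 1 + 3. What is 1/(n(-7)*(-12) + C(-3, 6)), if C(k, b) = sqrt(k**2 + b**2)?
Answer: 4/139 - sqrt(5)/417 ≈ 0.023415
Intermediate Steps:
n(d) = -3 (n(d) = -7 + (1 + 3) = -7 + 4 = -3)
C(k, b) = sqrt(b**2 + k**2)
1/(n(-7)*(-12) + C(-3, 6)) = 1/(-3*(-12) + sqrt(6**2 + (-3)**2)) = 1/(36 + sqrt(36 + 9)) = 1/(36 + sqrt(45)) = 1/(36 + 3*sqrt(5))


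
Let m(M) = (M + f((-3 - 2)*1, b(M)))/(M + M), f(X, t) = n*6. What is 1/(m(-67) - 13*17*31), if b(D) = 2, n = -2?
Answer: -134/917955 ≈ -0.00014598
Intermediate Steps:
f(X, t) = -12 (f(X, t) = -2*6 = -12)
m(M) = (-12 + M)/(2*M) (m(M) = (M - 12)/(M + M) = (-12 + M)/((2*M)) = (-12 + M)*(1/(2*M)) = (-12 + M)/(2*M))
1/(m(-67) - 13*17*31) = 1/((1/2)*(-12 - 67)/(-67) - 13*17*31) = 1/((1/2)*(-1/67)*(-79) - 221*31) = 1/(79/134 - 6851) = 1/(-917955/134) = -134/917955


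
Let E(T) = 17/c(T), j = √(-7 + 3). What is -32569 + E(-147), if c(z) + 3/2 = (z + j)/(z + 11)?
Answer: -106078741/3253 + 4624*I/3253 ≈ -32610.0 + 1.4215*I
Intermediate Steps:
j = 2*I (j = √(-4) = 2*I ≈ 2.0*I)
c(z) = -3/2 + (z + 2*I)/(11 + z) (c(z) = -3/2 + (z + 2*I)/(z + 11) = -3/2 + (z + 2*I)/(11 + z))
E(T) = 34*(11 + T)/(-33 - T + 4*I) (E(T) = 17/(((-33 - T + 4*I)/(2*(11 + T)))) = 17*(2*(11 + T)/(-33 - T + 4*I)) = 34*(11 + T)/(-33 - T + 4*I))
-32569 + E(-147) = -32569 + 34*(-11 - 1*(-147))/(33 - 147 - 4*I) = -32569 + 34*(-11 + 147)/(-114 - 4*I) = -32569 + 34*((-114 + 4*I)/13012)*136 = -32569 + (-131784/3253 + 4624*I/3253) = -106078741/3253 + 4624*I/3253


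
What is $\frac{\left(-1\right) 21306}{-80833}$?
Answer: $\frac{21306}{80833} \approx 0.26358$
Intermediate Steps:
$\frac{\left(-1\right) 21306}{-80833} = \left(-21306\right) \left(- \frac{1}{80833}\right) = \frac{21306}{80833}$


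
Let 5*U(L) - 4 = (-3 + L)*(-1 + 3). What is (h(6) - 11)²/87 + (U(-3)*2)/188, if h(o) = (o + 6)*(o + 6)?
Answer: 4156567/20445 ≈ 203.30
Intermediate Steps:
h(o) = (6 + o)² (h(o) = (6 + o)*(6 + o) = (6 + o)²)
U(L) = -⅖ + 2*L/5 (U(L) = ⅘ + ((-3 + L)*(-1 + 3))/5 = ⅘ + ((-3 + L)*2)/5 = ⅘ + (-6 + 2*L)/5 = ⅘ + (-6/5 + 2*L/5) = -⅖ + 2*L/5)
(h(6) - 11)²/87 + (U(-3)*2)/188 = ((6 + 6)² - 11)²/87 + ((-⅖ + (⅖)*(-3))*2)/188 = (12² - 11)²*(1/87) + ((-⅖ - 6/5)*2)*(1/188) = (144 - 11)²*(1/87) - 8/5*2*(1/188) = 133²*(1/87) - 16/5*1/188 = 17689*(1/87) - 4/235 = 17689/87 - 4/235 = 4156567/20445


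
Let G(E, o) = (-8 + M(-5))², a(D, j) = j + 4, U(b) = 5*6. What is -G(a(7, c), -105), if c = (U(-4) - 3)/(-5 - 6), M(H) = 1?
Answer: -49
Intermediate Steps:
U(b) = 30
c = -27/11 (c = (30 - 3)/(-5 - 6) = 27/(-11) = 27*(-1/11) = -27/11 ≈ -2.4545)
a(D, j) = 4 + j
G(E, o) = 49 (G(E, o) = (-8 + 1)² = (-7)² = 49)
-G(a(7, c), -105) = -1*49 = -49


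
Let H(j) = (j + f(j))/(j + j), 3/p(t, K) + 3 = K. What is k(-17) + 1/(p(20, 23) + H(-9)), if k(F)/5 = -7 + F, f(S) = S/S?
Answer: -12660/107 ≈ -118.32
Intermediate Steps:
p(t, K) = 3/(-3 + K)
f(S) = 1
k(F) = -35 + 5*F (k(F) = 5*(-7 + F) = -35 + 5*F)
H(j) = (1 + j)/(2*j) (H(j) = (j + 1)/(j + j) = (1 + j)/((2*j)) = (1 + j)*(1/(2*j)) = (1 + j)/(2*j))
k(-17) + 1/(p(20, 23) + H(-9)) = (-35 + 5*(-17)) + 1/(3/(-3 + 23) + (½)*(1 - 9)/(-9)) = (-35 - 85) + 1/(3/20 + (½)*(-⅑)*(-8)) = -120 + 1/(3*(1/20) + 4/9) = -120 + 1/(3/20 + 4/9) = -120 + 1/(107/180) = -120 + 180/107 = -12660/107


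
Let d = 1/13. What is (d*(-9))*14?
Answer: -126/13 ≈ -9.6923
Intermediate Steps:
d = 1/13 ≈ 0.076923
(d*(-9))*14 = ((1/13)*(-9))*14 = -9/13*14 = -126/13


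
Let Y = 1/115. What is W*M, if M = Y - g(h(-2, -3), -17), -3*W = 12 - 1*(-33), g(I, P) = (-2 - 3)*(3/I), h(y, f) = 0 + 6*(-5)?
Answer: 339/46 ≈ 7.3696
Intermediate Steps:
h(y, f) = -30 (h(y, f) = 0 - 30 = -30)
g(I, P) = -15/I
Y = 1/115 ≈ 0.0086956
W = -15 (W = -(12 - 1*(-33))/3 = -(12 + 33)/3 = -⅓*45 = -15)
M = -113/230 (M = 1/115 - (-15)/(-30) = 1/115 - (-15)*(-1)/30 = 1/115 - 1*½ = 1/115 - ½ = -113/230 ≈ -0.49130)
W*M = -15*(-113/230) = 339/46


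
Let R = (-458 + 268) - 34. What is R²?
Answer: 50176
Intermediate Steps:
R = -224 (R = -190 - 34 = -224)
R² = (-224)² = 50176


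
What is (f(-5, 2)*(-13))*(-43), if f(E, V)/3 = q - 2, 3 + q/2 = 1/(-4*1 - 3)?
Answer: -97266/7 ≈ -13895.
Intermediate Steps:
q = -44/7 (q = -6 + 2/(-4*1 - 3) = -6 + 2/(-4 - 3) = -6 + 2/(-7) = -6 + 2*(-1/7) = -6 - 2/7 = -44/7 ≈ -6.2857)
f(E, V) = -174/7 (f(E, V) = 3*(-44/7 - 2) = 3*(-58/7) = -174/7)
(f(-5, 2)*(-13))*(-43) = -174/7*(-13)*(-43) = (2262/7)*(-43) = -97266/7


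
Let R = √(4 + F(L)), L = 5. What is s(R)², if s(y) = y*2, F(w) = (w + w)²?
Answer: 416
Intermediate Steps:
F(w) = 4*w² (F(w) = (2*w)² = 4*w²)
R = 2*√26 (R = √(4 + 4*5²) = √(4 + 4*25) = √(4 + 100) = √104 = 2*√26 ≈ 10.198)
s(y) = 2*y
s(R)² = (2*(2*√26))² = (4*√26)² = 416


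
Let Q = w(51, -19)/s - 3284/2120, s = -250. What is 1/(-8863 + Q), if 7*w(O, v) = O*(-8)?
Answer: -92750/822165301 ≈ -0.00011281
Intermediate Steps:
w(O, v) = -8*O/7 (w(O, v) = (O*(-8))/7 = (-8*O)/7 = -8*O/7)
Q = -122051/92750 (Q = -8/7*51/(-250) - 3284/2120 = -408/7*(-1/250) - 3284*1/2120 = 204/875 - 821/530 = -122051/92750 ≈ -1.3159)
1/(-8863 + Q) = 1/(-8863 - 122051/92750) = 1/(-822165301/92750) = -92750/822165301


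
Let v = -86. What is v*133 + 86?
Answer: -11352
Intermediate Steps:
v*133 + 86 = -86*133 + 86 = -11438 + 86 = -11352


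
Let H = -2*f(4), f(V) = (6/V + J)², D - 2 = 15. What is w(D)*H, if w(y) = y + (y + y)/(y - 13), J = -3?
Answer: -459/4 ≈ -114.75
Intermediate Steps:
D = 17 (D = 2 + 15 = 17)
f(V) = (-3 + 6/V)² (f(V) = (6/V - 3)² = (-3 + 6/V)²)
w(y) = y + 2*y/(-13 + y) (w(y) = y + (2*y)/(-13 + y) = y + 2*y/(-13 + y))
H = -9/2 (H = -18*(-2 + 4)²/4² = -18*2²/16 = -18*4/16 = -2*9/4 = -9/2 ≈ -4.5000)
w(D)*H = (17*(-11 + 17)/(-13 + 17))*(-9/2) = (17*6/4)*(-9/2) = (17*(¼)*6)*(-9/2) = (51/2)*(-9/2) = -459/4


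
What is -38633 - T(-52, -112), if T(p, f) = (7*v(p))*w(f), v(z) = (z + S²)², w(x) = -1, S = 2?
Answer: -22505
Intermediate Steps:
v(z) = (4 + z)² (v(z) = (z + 2²)² = (z + 4)² = (4 + z)²)
T(p, f) = -7*(4 + p)² (T(p, f) = (7*(4 + p)²)*(-1) = -7*(4 + p)²)
-38633 - T(-52, -112) = -38633 - (-7)*(4 - 52)² = -38633 - (-7)*(-48)² = -38633 - (-7)*2304 = -38633 - 1*(-16128) = -38633 + 16128 = -22505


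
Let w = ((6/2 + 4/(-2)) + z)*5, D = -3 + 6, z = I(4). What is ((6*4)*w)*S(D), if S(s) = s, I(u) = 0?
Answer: 360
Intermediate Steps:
z = 0
D = 3
w = 5 (w = ((6/2 + 4/(-2)) + 0)*5 = ((6*(½) + 4*(-½)) + 0)*5 = ((3 - 2) + 0)*5 = (1 + 0)*5 = 1*5 = 5)
((6*4)*w)*S(D) = ((6*4)*5)*3 = (24*5)*3 = 120*3 = 360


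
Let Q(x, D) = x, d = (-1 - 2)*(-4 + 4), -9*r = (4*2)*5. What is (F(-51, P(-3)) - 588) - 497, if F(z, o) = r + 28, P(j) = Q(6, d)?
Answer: -9553/9 ≈ -1061.4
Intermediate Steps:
r = -40/9 (r = -4*2*5/9 = -8*5/9 = -⅑*40 = -40/9 ≈ -4.4444)
d = 0 (d = -3*0 = 0)
P(j) = 6
F(z, o) = 212/9 (F(z, o) = -40/9 + 28 = 212/9)
(F(-51, P(-3)) - 588) - 497 = (212/9 - 588) - 497 = -5080/9 - 497 = -9553/9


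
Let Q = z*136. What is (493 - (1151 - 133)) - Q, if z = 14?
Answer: -2429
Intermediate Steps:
Q = 1904 (Q = 14*136 = 1904)
(493 - (1151 - 133)) - Q = (493 - (1151 - 133)) - 1*1904 = (493 - 1*1018) - 1904 = (493 - 1018) - 1904 = -525 - 1904 = -2429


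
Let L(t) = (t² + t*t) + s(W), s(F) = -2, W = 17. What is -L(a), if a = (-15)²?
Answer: -101248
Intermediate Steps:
a = 225
L(t) = -2 + 2*t² (L(t) = (t² + t*t) - 2 = (t² + t²) - 2 = 2*t² - 2 = -2 + 2*t²)
-L(a) = -(-2 + 2*225²) = -(-2 + 2*50625) = -(-2 + 101250) = -1*101248 = -101248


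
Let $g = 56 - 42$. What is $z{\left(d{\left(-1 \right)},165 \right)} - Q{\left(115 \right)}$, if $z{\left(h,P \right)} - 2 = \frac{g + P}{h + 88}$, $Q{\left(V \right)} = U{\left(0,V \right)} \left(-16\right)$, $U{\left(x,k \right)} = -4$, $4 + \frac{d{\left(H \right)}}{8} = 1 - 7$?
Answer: $- \frac{317}{8} \approx -39.625$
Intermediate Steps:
$g = 14$ ($g = 56 - 42 = 14$)
$d{\left(H \right)} = -80$ ($d{\left(H \right)} = -32 + 8 \left(1 - 7\right) = -32 + 8 \left(-6\right) = -32 - 48 = -80$)
$Q{\left(V \right)} = 64$ ($Q{\left(V \right)} = \left(-4\right) \left(-16\right) = 64$)
$z{\left(h,P \right)} = 2 + \frac{14 + P}{88 + h}$ ($z{\left(h,P \right)} = 2 + \frac{14 + P}{h + 88} = 2 + \frac{14 + P}{88 + h}$)
$z{\left(d{\left(-1 \right)},165 \right)} - Q{\left(115 \right)} = \frac{190 + 165 + 2 \left(-80\right)}{88 - 80} - 64 = \frac{190 + 165 - 160}{8} - 64 = \frac{1}{8} \cdot 195 - 64 = \frac{195}{8} - 64 = - \frac{317}{8}$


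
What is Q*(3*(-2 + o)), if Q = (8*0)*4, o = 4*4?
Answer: 0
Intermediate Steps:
o = 16
Q = 0 (Q = 0*4 = 0)
Q*(3*(-2 + o)) = 0*(3*(-2 + 16)) = 0*(3*14) = 0*42 = 0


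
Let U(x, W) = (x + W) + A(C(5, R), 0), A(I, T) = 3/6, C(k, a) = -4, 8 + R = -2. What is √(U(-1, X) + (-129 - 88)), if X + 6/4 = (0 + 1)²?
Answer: I*√218 ≈ 14.765*I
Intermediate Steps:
R = -10 (R = -8 - 2 = -10)
X = -½ (X = -3/2 + (0 + 1)² = -3/2 + 1² = -3/2 + 1 = -½ ≈ -0.50000)
A(I, T) = ½ (A(I, T) = 3*(⅙) = ½)
U(x, W) = ½ + W + x (U(x, W) = (x + W) + ½ = (W + x) + ½ = ½ + W + x)
√(U(-1, X) + (-129 - 88)) = √((½ - ½ - 1) + (-129 - 88)) = √(-1 - 217) = √(-218) = I*√218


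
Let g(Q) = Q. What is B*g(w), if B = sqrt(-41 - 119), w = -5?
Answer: -20*I*sqrt(10) ≈ -63.246*I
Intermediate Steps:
B = 4*I*sqrt(10) (B = sqrt(-160) = 4*I*sqrt(10) ≈ 12.649*I)
B*g(w) = (4*I*sqrt(10))*(-5) = -20*I*sqrt(10)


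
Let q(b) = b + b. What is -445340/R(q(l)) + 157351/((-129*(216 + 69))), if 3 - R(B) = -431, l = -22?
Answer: -1174372531/1139715 ≈ -1030.4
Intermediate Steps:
q(b) = 2*b
R(B) = 434 (R(B) = 3 - 1*(-431) = 3 + 431 = 434)
-445340/R(q(l)) + 157351/((-129*(216 + 69))) = -445340/434 + 157351/((-129*(216 + 69))) = -445340*1/434 + 157351/((-129*285)) = -31810/31 + 157351/(-36765) = -31810/31 + 157351*(-1/36765) = -31810/31 - 157351/36765 = -1174372531/1139715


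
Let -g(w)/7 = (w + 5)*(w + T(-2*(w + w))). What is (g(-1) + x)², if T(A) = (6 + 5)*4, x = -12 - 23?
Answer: 1535121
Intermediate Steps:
x = -35
T(A) = 44 (T(A) = 11*4 = 44)
g(w) = -7*(5 + w)*(44 + w) (g(w) = -7*(w + 5)*(w + 44) = -7*(5 + w)*(44 + w))
(g(-1) + x)² = ((-1540 - 343*(-1) - 7*(-1)²) - 35)² = ((-1540 + 343 - 7*1) - 35)² = ((-1540 + 343 - 7) - 35)² = (-1204 - 35)² = (-1239)² = 1535121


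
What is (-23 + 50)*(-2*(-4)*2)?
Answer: 432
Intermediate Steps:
(-23 + 50)*(-2*(-4)*2) = 27*(8*2) = 27*16 = 432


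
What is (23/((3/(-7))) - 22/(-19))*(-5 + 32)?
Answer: -26937/19 ≈ -1417.7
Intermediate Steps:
(23/((3/(-7))) - 22/(-19))*(-5 + 32) = (23/((3*(-⅐))) - 22*(-1/19))*27 = (23/(-3/7) + 22/19)*27 = (23*(-7/3) + 22/19)*27 = (-161/3 + 22/19)*27 = -2993/57*27 = -26937/19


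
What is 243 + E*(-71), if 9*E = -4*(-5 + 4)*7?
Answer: 199/9 ≈ 22.111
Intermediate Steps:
E = 28/9 (E = (-4*(-5 + 4)*7)/9 = (-4*(-1)*7)/9 = (4*7)/9 = (⅑)*28 = 28/9 ≈ 3.1111)
243 + E*(-71) = 243 + (28/9)*(-71) = 243 - 1988/9 = 199/9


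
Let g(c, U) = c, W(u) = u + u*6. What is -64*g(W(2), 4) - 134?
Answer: -1030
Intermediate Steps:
W(u) = 7*u (W(u) = u + 6*u = 7*u)
-64*g(W(2), 4) - 134 = -448*2 - 134 = -64*14 - 134 = -896 - 134 = -1030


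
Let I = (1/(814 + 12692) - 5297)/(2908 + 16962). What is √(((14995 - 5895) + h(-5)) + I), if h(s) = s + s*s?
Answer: √164199328653736810545/134182110 ≈ 95.497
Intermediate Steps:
h(s) = s + s²
I = -71541281/268364220 (I = (1/13506 - 5297)/19870 = (1/13506 - 5297)*(1/19870) = -71541281/13506*1/19870 = -71541281/268364220 ≈ -0.26658)
√(((14995 - 5895) + h(-5)) + I) = √(((14995 - 5895) - 5*(1 - 5)) - 71541281/268364220) = √((9100 - 5*(-4)) - 71541281/268364220) = √((9100 + 20) - 71541281/268364220) = √(9120 - 71541281/268364220) = √(2447410145119/268364220) = √164199328653736810545/134182110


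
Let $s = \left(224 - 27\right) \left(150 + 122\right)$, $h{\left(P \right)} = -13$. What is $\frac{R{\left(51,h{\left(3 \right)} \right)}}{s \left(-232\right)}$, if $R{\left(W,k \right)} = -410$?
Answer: $\frac{205}{6215744} \approx 3.2981 \cdot 10^{-5}$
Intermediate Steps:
$s = 53584$ ($s = 197 \cdot 272 = 53584$)
$\frac{R{\left(51,h{\left(3 \right)} \right)}}{s \left(-232\right)} = - \frac{410}{53584 \left(-232\right)} = - \frac{410}{-12431488} = \left(-410\right) \left(- \frac{1}{12431488}\right) = \frac{205}{6215744}$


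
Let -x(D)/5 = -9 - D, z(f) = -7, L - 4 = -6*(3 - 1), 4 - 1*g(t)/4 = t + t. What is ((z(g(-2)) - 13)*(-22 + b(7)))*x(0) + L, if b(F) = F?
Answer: 13492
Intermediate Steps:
g(t) = 16 - 8*t (g(t) = 16 - 4*(t + t) = 16 - 8*t)
L = -8 (L = 4 - 6*(3 - 1) = 4 - 6*2 = 4 - 12 = -8)
x(D) = 45 + 5*D (x(D) = -5*(-9 - D) = 45 + 5*D)
((z(g(-2)) - 13)*(-22 + b(7)))*x(0) + L = ((-7 - 13)*(-22 + 7))*(45 + 5*0) - 8 = (-20*(-15))*(45 + 0) - 8 = 300*45 - 8 = 13500 - 8 = 13492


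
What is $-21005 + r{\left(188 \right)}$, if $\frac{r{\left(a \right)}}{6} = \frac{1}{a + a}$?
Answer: $- \frac{3948937}{188} \approx -21005.0$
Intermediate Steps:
$r{\left(a \right)} = \frac{3}{a}$ ($r{\left(a \right)} = \frac{6}{a + a} = \frac{6}{2 a} = 6 \frac{1}{2 a} = \frac{3}{a}$)
$-21005 + r{\left(188 \right)} = -21005 + \frac{3}{188} = - \frac{3948937}{188}$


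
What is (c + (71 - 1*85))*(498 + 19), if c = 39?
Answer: 12925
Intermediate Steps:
(c + (71 - 1*85))*(498 + 19) = (39 + (71 - 1*85))*(498 + 19) = (39 + (71 - 85))*517 = (39 - 14)*517 = 25*517 = 12925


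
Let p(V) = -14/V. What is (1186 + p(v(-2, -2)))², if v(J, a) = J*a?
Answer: 5593225/4 ≈ 1.3983e+6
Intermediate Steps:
(1186 + p(v(-2, -2)))² = (1186 - 14/((-2*(-2))))² = (1186 - 14/4)² = (1186 - 14*¼)² = (1186 - 7/2)² = (2365/2)² = 5593225/4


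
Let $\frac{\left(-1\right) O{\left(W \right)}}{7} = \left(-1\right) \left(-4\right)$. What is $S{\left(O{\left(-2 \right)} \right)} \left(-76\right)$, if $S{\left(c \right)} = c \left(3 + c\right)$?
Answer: $-53200$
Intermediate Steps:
$O{\left(W \right)} = -28$ ($O{\left(W \right)} = - 7 \left(\left(-1\right) \left(-4\right)\right) = \left(-7\right) 4 = -28$)
$S{\left(O{\left(-2 \right)} \right)} \left(-76\right) = - 28 \left(3 - 28\right) \left(-76\right) = \left(-28\right) \left(-25\right) \left(-76\right) = 700 \left(-76\right) = -53200$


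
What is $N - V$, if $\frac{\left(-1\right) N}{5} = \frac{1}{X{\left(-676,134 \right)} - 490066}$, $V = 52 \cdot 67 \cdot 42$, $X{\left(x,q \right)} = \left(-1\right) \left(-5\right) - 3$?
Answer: $- \frac{71710084987}{490064} \approx -1.4633 \cdot 10^{5}$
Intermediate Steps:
$X{\left(x,q \right)} = 2$ ($X{\left(x,q \right)} = 5 - 3 = 2$)
$V = 146328$ ($V = 3484 \cdot 42 = 146328$)
$N = \frac{5}{490064}$ ($N = - \frac{5}{2 - 490066} = - \frac{5}{-490064} = \left(-5\right) \left(- \frac{1}{490064}\right) = \frac{5}{490064} \approx 1.0203 \cdot 10^{-5}$)
$N - V = \frac{5}{490064} - 146328 = - \frac{71710084987}{490064}$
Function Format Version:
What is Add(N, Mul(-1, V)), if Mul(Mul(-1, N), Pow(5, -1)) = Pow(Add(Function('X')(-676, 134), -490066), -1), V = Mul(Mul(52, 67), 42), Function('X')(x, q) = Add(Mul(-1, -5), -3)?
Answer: Rational(-71710084987, 490064) ≈ -1.4633e+5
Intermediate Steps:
Function('X')(x, q) = 2 (Function('X')(x, q) = Add(5, -3) = 2)
V = 146328 (V = Mul(3484, 42) = 146328)
N = Rational(5, 490064) (N = Mul(-5, Pow(Add(2, -490066), -1)) = Mul(-5, Pow(-490064, -1)) = Mul(-5, Rational(-1, 490064)) = Rational(5, 490064) ≈ 1.0203e-5)
Add(N, Mul(-1, V)) = Add(Rational(5, 490064), Mul(-1, 146328)) = Add(Rational(5, 490064), -146328) = Rational(-71710084987, 490064)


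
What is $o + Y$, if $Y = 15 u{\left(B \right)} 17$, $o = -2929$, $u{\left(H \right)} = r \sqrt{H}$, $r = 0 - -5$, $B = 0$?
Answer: $-2929$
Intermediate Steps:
$r = 5$ ($r = 0 + 5 = 5$)
$u{\left(H \right)} = 5 \sqrt{H}$
$Y = 0$ ($Y = 15 \cdot 5 \sqrt{0} \cdot 17 = 15 \cdot 5 \cdot 0 \cdot 17 = 15 \cdot 0 \cdot 17 = 0 \cdot 17 = 0$)
$o + Y = -2929 + 0 = -2929$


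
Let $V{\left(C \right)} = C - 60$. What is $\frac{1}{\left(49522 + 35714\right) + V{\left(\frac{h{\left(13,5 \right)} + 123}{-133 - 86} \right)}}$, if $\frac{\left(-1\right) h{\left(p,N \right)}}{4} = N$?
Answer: $\frac{219}{18653441} \approx 1.174 \cdot 10^{-5}$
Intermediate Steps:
$h{\left(p,N \right)} = - 4 N$
$V{\left(C \right)} = -60 + C$
$\frac{1}{\left(49522 + 35714\right) + V{\left(\frac{h{\left(13,5 \right)} + 123}{-133 - 86} \right)}} = \frac{1}{\left(49522 + 35714\right) - \left(60 - \frac{\left(-4\right) 5 + 123}{-133 - 86}\right)} = \frac{1}{85236 - \left(60 - \frac{-20 + 123}{-219}\right)} = \frac{1}{85236 + \left(-60 + 103 \left(- \frac{1}{219}\right)\right)} = \frac{1}{85236 - \frac{13243}{219}} = \frac{1}{\frac{18653441}{219}} = \frac{219}{18653441}$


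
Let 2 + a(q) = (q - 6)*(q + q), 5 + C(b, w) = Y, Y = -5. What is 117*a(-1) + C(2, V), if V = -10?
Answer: 1394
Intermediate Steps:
C(b, w) = -10 (C(b, w) = -5 - 5 = -10)
a(q) = -2 + 2*q*(-6 + q) (a(q) = -2 + (q - 6)*(q + q) = -2 + (-6 + q)*(2*q) = -2 + 2*q*(-6 + q))
117*a(-1) + C(2, V) = 117*(-2 - 12*(-1) + 2*(-1)**2) - 10 = 117*(-2 + 12 + 2*1) - 10 = 117*(-2 + 12 + 2) - 10 = 117*12 - 10 = 1404 - 10 = 1394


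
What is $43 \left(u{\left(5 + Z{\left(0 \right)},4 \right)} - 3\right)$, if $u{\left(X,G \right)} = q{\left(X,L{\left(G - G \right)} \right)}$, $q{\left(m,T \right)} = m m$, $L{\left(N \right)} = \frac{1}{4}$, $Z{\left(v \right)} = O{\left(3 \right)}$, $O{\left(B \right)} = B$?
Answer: $2623$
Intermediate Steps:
$Z{\left(v \right)} = 3$
$L{\left(N \right)} = \frac{1}{4}$
$q{\left(m,T \right)} = m^{2}$
$u{\left(X,G \right)} = X^{2}$
$43 \left(u{\left(5 + Z{\left(0 \right)},4 \right)} - 3\right) = 43 \left(\left(5 + 3\right)^{2} - 3\right) = 43 \left(8^{2} - 3\right) = 43 \left(64 - 3\right) = 43 \cdot 61 = 2623$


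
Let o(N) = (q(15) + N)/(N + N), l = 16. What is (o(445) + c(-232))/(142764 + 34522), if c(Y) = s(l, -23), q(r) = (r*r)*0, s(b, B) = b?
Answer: 33/354572 ≈ 9.3070e-5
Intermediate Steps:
q(r) = 0 (q(r) = r**2*0 = 0)
c(Y) = 16
o(N) = 1/2 (o(N) = (0 + N)/(N + N) = N/((2*N)) = N*(1/(2*N)) = 1/2)
(o(445) + c(-232))/(142764 + 34522) = (1/2 + 16)/(142764 + 34522) = (33/2)/177286 = (33/2)*(1/177286) = 33/354572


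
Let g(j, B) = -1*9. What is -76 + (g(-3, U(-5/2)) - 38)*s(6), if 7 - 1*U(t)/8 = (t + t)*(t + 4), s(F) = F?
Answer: -358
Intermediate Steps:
U(t) = 56 - 16*t*(4 + t) (U(t) = 56 - 8*(t + t)*(t + 4) = 56 - 8*2*t*(4 + t) = 56 - 16*t*(4 + t))
g(j, B) = -9
-76 + (g(-3, U(-5/2)) - 38)*s(6) = -76 + (-9 - 38)*6 = -76 - 47*6 = -76 - 282 = -358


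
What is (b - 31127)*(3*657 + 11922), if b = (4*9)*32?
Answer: -416442675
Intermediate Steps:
b = 1152 (b = 36*32 = 1152)
(b - 31127)*(3*657 + 11922) = (1152 - 31127)*(3*657 + 11922) = -29975*(1971 + 11922) = -29975*13893 = -416442675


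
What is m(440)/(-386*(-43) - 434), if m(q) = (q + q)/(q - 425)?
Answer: 44/12123 ≈ 0.0036295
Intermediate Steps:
m(q) = 2*q/(-425 + q) (m(q) = (2*q)/(-425 + q) = 2*q/(-425 + q))
m(440)/(-386*(-43) - 434) = (2*440/(-425 + 440))/(-386*(-43) - 434) = (2*440/15)/(16598 - 434) = (2*440*(1/15))/16164 = (176/3)*(1/16164) = 44/12123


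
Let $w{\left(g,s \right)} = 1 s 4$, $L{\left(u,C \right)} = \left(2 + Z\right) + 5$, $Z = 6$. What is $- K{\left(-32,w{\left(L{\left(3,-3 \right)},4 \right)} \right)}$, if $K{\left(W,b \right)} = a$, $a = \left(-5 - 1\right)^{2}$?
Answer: $-36$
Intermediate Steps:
$L{\left(u,C \right)} = 13$ ($L{\left(u,C \right)} = \left(2 + 6\right) + 5 = 8 + 5 = 13$)
$w{\left(g,s \right)} = 4 s$ ($w{\left(g,s \right)} = s 4 = 4 s$)
$a = 36$ ($a = \left(-6\right)^{2} = 36$)
$K{\left(W,b \right)} = 36$
$- K{\left(-32,w{\left(L{\left(3,-3 \right)},4 \right)} \right)} = \left(-1\right) 36 = -36$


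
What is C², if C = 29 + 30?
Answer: 3481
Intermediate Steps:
C = 59
C² = 59² = 3481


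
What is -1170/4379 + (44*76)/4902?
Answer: 234422/564891 ≈ 0.41499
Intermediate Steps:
-1170/4379 + (44*76)/4902 = -1170*1/4379 + 3344*(1/4902) = -1170/4379 + 88/129 = 234422/564891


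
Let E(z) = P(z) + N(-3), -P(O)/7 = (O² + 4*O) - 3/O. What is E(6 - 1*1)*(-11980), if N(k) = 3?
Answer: 3687444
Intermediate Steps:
P(O) = -28*O - 7*O² + 21/O (P(O) = -7*((O² + 4*O) - 3/O) = -7*(O² - 3/O + 4*O) = -28*O - 7*O² + 21/O)
E(z) = 3 + 7*(3 - z²*(4 + z))/z (E(z) = 7*(3 - z²*(4 + z))/z + 3 = 3 + 7*(3 - z²*(4 + z))/z)
E(6 - 1*1)*(-11980) = (3 - 28*(6 - 1*1) - 7*(6 - 1*1)² + 21/(6 - 1*1))*(-11980) = (3 - 28*(6 - 1) - 7*(6 - 1)² + 21/(6 - 1))*(-11980) = (3 - 28*5 - 7*5² + 21/5)*(-11980) = (3 - 140 - 7*25 + 21*(⅕))*(-11980) = (3 - 140 - 175 + 21/5)*(-11980) = -1539/5*(-11980) = 3687444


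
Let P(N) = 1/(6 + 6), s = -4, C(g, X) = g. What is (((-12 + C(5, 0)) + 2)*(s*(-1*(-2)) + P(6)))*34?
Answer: 8075/6 ≈ 1345.8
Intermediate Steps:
P(N) = 1/12
(((-12 + C(5, 0)) + 2)*(s*(-1*(-2)) + P(6)))*34 = (((-12 + 5) + 2)*(-(-4)*(-2) + 1/12))*34 = ((-7 + 2)*(-4*2 + 1/12))*34 = -5*(-8 + 1/12)*34 = -5*(-95/12)*34 = (475/12)*34 = 8075/6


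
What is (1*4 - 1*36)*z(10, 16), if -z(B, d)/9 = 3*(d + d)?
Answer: 27648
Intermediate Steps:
z(B, d) = -54*d (z(B, d) = -27*(d + d) = -27*2*d = -54*d)
(1*4 - 1*36)*z(10, 16) = (1*4 - 1*36)*(-54*16) = (4 - 36)*(-864) = -32*(-864) = 27648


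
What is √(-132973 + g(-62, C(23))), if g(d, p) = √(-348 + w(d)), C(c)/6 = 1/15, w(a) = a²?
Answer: √(-132973 + 2*√874) ≈ 364.57*I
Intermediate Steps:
C(c) = ⅖ (C(c) = 6/15 = 6*(1/15) = ⅖)
g(d, p) = √(-348 + d²)
√(-132973 + g(-62, C(23))) = √(-132973 + √(-348 + (-62)²)) = √(-132973 + √(-348 + 3844)) = √(-132973 + √3496) = √(-132973 + 2*√874)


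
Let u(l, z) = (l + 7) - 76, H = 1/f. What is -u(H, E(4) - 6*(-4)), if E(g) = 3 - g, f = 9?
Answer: 620/9 ≈ 68.889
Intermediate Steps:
H = 1/9 ≈ 0.11111
u(l, z) = -69 + l (u(l, z) = (7 + l) - 76 = -69 + l)
-u(H, E(4) - 6*(-4)) = -(-69 + 1/9) = -1*(-620/9) = 620/9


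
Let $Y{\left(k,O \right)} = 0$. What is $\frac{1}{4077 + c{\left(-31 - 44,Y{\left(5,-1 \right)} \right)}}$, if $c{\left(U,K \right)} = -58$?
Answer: $\frac{1}{4019} \approx 0.00024882$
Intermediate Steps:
$\frac{1}{4077 + c{\left(-31 - 44,Y{\left(5,-1 \right)} \right)}} = \frac{1}{4077 - 58} = \frac{1}{4019}$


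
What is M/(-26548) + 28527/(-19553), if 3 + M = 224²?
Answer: -1738367465/519093044 ≈ -3.3489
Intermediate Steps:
M = 50173 (M = -3 + 224² = -3 + 50176 = 50173)
M/(-26548) + 28527/(-19553) = 50173/(-26548) + 28527/(-19553) = 50173*(-1/26548) + 28527*(-1/19553) = -50173/26548 - 28527/19553 = -1738367465/519093044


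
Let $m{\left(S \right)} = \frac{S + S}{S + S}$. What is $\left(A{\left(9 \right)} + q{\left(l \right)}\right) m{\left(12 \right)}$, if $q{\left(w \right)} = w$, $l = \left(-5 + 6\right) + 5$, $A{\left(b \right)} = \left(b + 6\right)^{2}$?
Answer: $231$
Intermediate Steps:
$A{\left(b \right)} = \left(6 + b\right)^{2}$
$m{\left(S \right)} = 1$ ($m{\left(S \right)} = \frac{2 S}{2 S} = 2 S \frac{1}{2 S} = 1$)
$l = 6$ ($l = 1 + 5 = 6$)
$\left(A{\left(9 \right)} + q{\left(l \right)}\right) m{\left(12 \right)} = \left(\left(6 + 9\right)^{2} + 6\right) 1 = \left(15^{2} + 6\right) 1 = \left(225 + 6\right) 1 = 231 \cdot 1 = 231$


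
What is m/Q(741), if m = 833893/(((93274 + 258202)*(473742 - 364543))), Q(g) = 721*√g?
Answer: 833893*√741/20505379400651964 ≈ 1.1070e-9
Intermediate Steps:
m = 833893/38380827724 (m = 833893/((351476*109199)) = 833893/38380827724 ≈ 2.1727e-5)
m/Q(741) = 833893/(38380827724*((721*√741))) = 833893*(√741/534261)/38380827724 = 833893*√741/20505379400651964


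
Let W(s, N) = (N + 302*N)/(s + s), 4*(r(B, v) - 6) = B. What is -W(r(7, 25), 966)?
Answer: -585396/31 ≈ -18884.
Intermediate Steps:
r(B, v) = 6 + B/4
W(s, N) = 303*N/(2*s) (W(s, N) = (303*N)/((2*s)) = (303*N)*(1/(2*s)) = 303*N/(2*s))
-W(r(7, 25), 966) = -303*966/(2*(6 + (1/4)*7)) = -303*966/(2*(6 + 7/4)) = -303*966/(2*31/4) = -303*966*4/(2*31) = -1*585396/31 = -585396/31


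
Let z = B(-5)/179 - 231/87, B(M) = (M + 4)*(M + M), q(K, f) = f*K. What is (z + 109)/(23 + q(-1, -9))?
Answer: 276163/83056 ≈ 3.3250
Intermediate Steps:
q(K, f) = K*f
B(M) = 2*M*(4 + M) (B(M) = (4 + M)*(2*M) = 2*M*(4 + M))
z = -13493/5191 (z = (2*(-5)*(4 - 5))/179 - 231/87 = (2*(-5)*(-1))*(1/179) - 231*1/87 = 10*(1/179) - 77/29 = 10/179 - 77/29 = -13493/5191 ≈ -2.5993)
(z + 109)/(23 + q(-1, -9)) = (-13493/5191 + 109)/(23 - 1*(-9)) = 552326/(5191*(23 + 9)) = (552326/5191)/32 = (552326/5191)*(1/32) = 276163/83056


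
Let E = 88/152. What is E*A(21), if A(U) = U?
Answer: 231/19 ≈ 12.158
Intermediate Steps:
E = 11/19 (E = 88*(1/152) = 11/19 ≈ 0.57895)
E*A(21) = (11/19)*21 = 231/19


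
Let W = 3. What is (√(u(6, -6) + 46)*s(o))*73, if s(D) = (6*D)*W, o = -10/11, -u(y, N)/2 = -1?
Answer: -52560*√3/11 ≈ -8276.0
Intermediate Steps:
u(y, N) = 2 (u(y, N) = -2*(-1) = 2)
o = -10/11 (o = -10*1/11 = -10/11 ≈ -0.90909)
s(D) = 18*D (s(D) = (6*D)*3 = 18*D)
(√(u(6, -6) + 46)*s(o))*73 = (√(2 + 46)*(18*(-10/11)))*73 = (√48*(-180/11))*73 = ((4*√3)*(-180/11))*73 = -720*√3/11*73 = -52560*√3/11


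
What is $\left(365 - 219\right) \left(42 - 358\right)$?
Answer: $-46136$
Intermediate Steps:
$\left(365 - 219\right) \left(42 - 358\right) = 146 \left(-316\right) = -46136$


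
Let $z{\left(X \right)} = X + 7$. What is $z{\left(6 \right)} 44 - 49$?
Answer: $523$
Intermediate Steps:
$z{\left(X \right)} = 7 + X$
$z{\left(6 \right)} 44 - 49 = \left(7 + 6\right) 44 - 49 = 13 \cdot 44 - 49 = 572 - 49 = 523$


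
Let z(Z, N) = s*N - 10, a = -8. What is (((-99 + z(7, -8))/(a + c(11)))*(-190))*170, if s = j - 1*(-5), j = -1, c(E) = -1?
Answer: -1518100/3 ≈ -5.0603e+5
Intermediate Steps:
s = 4 (s = -1 - 1*(-5) = -1 + 5 = 4)
z(Z, N) = -10 + 4*N (z(Z, N) = 4*N - 10 = -10 + 4*N)
(((-99 + z(7, -8))/(a + c(11)))*(-190))*170 = (((-99 + (-10 + 4*(-8)))/(-8 - 1))*(-190))*170 = (((-99 + (-10 - 32))/(-9))*(-190))*170 = (((-99 - 42)*(-⅑))*(-190))*170 = (-141*(-⅑)*(-190))*170 = ((47/3)*(-190))*170 = -8930/3*170 = -1518100/3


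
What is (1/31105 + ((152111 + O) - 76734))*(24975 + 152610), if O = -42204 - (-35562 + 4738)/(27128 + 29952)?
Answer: 52297661881645215/8877367 ≈ 5.8911e+9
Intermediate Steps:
O = -301121687/7135 (O = -42204 - (-30824)/57080 = -42204 - 1*(-3853/7135) = -42204 + 3853/7135 = -301121687/7135 ≈ -42203.)
(1/31105 + ((152111 + O) - 76734))*(24975 + 152610) = (1/31105 + ((152111 - 301121687/7135) - 76734))*(24975 + 152610) = (1/31105 + (784190298/7135 - 76734))*177585 = (1/31105 + 236693208/7135)*177585 = (294493689679/8877367)*177585 = 52297661881645215/8877367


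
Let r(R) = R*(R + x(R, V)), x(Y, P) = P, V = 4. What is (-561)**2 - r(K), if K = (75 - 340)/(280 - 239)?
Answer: 529019236/1681 ≈ 3.1471e+5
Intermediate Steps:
K = -265/41 ≈ -6.4634
r(R) = R*(4 + R) (r(R) = R*(R + 4) = R*(4 + R))
(-561)**2 - r(K) = (-561)**2 - (-265)*(4 - 265/41)/41 = 314721 - (-265)*(-101)/(41*41) = 314721 - 1*26765/1681 = 314721 - 26765/1681 = 529019236/1681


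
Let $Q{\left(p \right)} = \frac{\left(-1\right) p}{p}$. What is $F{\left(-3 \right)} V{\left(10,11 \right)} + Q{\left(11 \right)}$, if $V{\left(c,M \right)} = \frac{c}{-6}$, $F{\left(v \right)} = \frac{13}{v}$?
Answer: $\frac{56}{9} \approx 6.2222$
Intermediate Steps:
$Q{\left(p \right)} = -1$
$V{\left(c,M \right)} = - \frac{c}{6}$ ($V{\left(c,M \right)} = c \left(- \frac{1}{6}\right) = - \frac{c}{6}$)
$F{\left(-3 \right)} V{\left(10,11 \right)} + Q{\left(11 \right)} = \frac{13}{-3} \left(\left(- \frac{1}{6}\right) 10\right) - 1 = 13 \left(- \frac{1}{3}\right) \left(- \frac{5}{3}\right) - 1 = \left(- \frac{13}{3}\right) \left(- \frac{5}{3}\right) - 1 = \frac{65}{9} - 1 = \frac{56}{9}$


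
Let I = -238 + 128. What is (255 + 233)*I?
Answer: -53680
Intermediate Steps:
I = -110
(255 + 233)*I = (255 + 233)*(-110) = 488*(-110) = -53680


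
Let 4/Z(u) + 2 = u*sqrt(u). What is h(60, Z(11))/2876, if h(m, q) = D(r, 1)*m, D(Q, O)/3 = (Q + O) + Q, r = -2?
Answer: -135/719 ≈ -0.18776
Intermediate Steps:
Z(u) = 4/(-2 + u**(3/2)) (Z(u) = 4/(-2 + u*sqrt(u)) = 4/(-2 + u**(3/2)))
D(Q, O) = 3*O + 6*Q (D(Q, O) = 3*((Q + O) + Q) = 3*((O + Q) + Q) = 3*(O + 2*Q) = 3*O + 6*Q)
h(m, q) = -9*m (h(m, q) = (3*1 + 6*(-2))*m = (3 - 12)*m = -9*m)
h(60, Z(11))/2876 = -9*60/2876 = -540*1/2876 = -135/719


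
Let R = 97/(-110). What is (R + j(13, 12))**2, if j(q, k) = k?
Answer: 1495729/12100 ≈ 123.61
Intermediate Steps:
R = -97/110 (R = 97*(-1/110) = -97/110 ≈ -0.88182)
(R + j(13, 12))**2 = (-97/110 + 12)**2 = (1223/110)**2 = 1495729/12100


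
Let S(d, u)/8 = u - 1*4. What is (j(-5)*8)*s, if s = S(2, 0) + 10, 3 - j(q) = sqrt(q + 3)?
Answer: -528 + 176*I*sqrt(2) ≈ -528.0 + 248.9*I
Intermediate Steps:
S(d, u) = -32 + 8*u (S(d, u) = 8*(u - 1*4) = 8*(u - 4) = 8*(-4 + u) = -32 + 8*u)
j(q) = 3 - sqrt(3 + q) (j(q) = 3 - sqrt(q + 3) = 3 - sqrt(3 + q))
s = -22 (s = (-32 + 8*0) + 10 = (-32 + 0) + 10 = -32 + 10 = -22)
(j(-5)*8)*s = ((3 - sqrt(3 - 5))*8)*(-22) = ((3 - sqrt(-2))*8)*(-22) = ((3 - I*sqrt(2))*8)*(-22) = (24 - 8*I*sqrt(2))*(-22) = -528 + 176*I*sqrt(2)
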